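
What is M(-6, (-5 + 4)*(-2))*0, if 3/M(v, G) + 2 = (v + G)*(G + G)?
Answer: 0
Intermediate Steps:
M(v, G) = 3/(-2 + 2*G*(G + v)) (M(v, G) = 3/(-2 + (v + G)*(G + G)) = 3/(-2 + (G + v)*(2*G)) = 3/(-2 + 2*G*(G + v)))
M(-6, (-5 + 4)*(-2))*0 = (3/(2*(-1 + ((-5 + 4)*(-2))² + ((-5 + 4)*(-2))*(-6))))*0 = (3/(2*(-1 + (-1*(-2))² - 1*(-2)*(-6))))*0 = (3/(2*(-1 + 2² + 2*(-6))))*0 = (3/(2*(-1 + 4 - 12)))*0 = ((3/2)/(-9))*0 = ((3/2)*(-⅑))*0 = -⅙*0 = 0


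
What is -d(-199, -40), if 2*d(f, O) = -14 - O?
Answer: -13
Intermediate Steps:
d(f, O) = -7 - O/2 (d(f, O) = (-14 - O)/2 = -7 - O/2)
-d(-199, -40) = -(-7 - 1/2*(-40)) = -(-7 + 20) = -1*13 = -13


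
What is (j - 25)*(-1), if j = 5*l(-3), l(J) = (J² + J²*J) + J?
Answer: 130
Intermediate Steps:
l(J) = J + J² + J³ (l(J) = (J² + J³) + J = J + J² + J³)
j = -105 (j = 5*(-3*(1 - 3 + (-3)²)) = 5*(-3*(1 - 3 + 9)) = 5*(-3*7) = 5*(-21) = -105)
(j - 25)*(-1) = (-105 - 25)*(-1) = -130*(-1) = 130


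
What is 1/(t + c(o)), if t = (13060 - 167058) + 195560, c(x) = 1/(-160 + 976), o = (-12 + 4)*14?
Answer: 816/33914593 ≈ 2.4060e-5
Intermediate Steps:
o = -112 (o = -8*14 = -112)
c(x) = 1/816
t = 41562 (t = -153998 + 195560 = 41562)
1/(t + c(o)) = 1/(41562 + 1/816) = 1/(33914593/816) = 816/33914593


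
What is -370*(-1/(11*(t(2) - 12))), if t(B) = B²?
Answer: -185/44 ≈ -4.2045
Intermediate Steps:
-370*(-1/(11*(t(2) - 12))) = -370*(-1/(11*(2² - 12))) = -370*(-1/(11*(4 - 12))) = -370/((-8*(-11))) = -370/88 = -370*1/88 = -185/44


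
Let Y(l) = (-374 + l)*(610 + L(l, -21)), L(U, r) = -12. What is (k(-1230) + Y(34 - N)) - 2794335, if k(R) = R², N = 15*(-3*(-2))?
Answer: -1538575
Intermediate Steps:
N = 90 (N = 15*6 = 90)
Y(l) = -223652 + 598*l (Y(l) = (-374 + l)*(610 - 12) = (-374 + l)*598 = -223652 + 598*l)
(k(-1230) + Y(34 - N)) - 2794335 = ((-1230)² + (-223652 + 598*(34 - 1*90))) - 2794335 = (1512900 + (-223652 + 598*(34 - 90))) - 2794335 = (1512900 + (-223652 + 598*(-56))) - 2794335 = (1512900 + (-223652 - 33488)) - 2794335 = (1512900 - 257140) - 2794335 = 1255760 - 2794335 = -1538575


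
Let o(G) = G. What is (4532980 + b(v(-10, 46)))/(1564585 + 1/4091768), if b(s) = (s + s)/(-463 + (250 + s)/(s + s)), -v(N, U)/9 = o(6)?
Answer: 116388094207513744/40172040697663275 ≈ 2.8972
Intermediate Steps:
v(N, U) = -54 (v(N, U) = -9*6 = -54)
b(s) = 2*s/(-463 + (250 + s)/(2*s)) (b(s) = (2*s)/(-463 + (250 + s)/((2*s))) = (2*s)/(-463 + (250 + s)*(1/(2*s))) = (2*s)/(-463 + (250 + s)/(2*s)) = 2*s/(-463 + (250 + s)/(2*s)))
(4532980 + b(v(-10, 46)))/(1564585 + 1/4091768) = (4532980 - 4*(-54)²/(-250 + 925*(-54)))/(1564585 + 1/4091768) = (4532980 - 4*2916/(-250 - 49950))/(1564585 + 1/4091768) = (4532980 - 4*2916/(-50200))/(6401918836281/4091768) = (4532980 - 4*2916*(-1/50200))*(4091768/6401918836281) = (4532980 + 1458/6275)*(4091768/6401918836281) = (28444450958/6275)*(4091768/6401918836281) = 116388094207513744/40172040697663275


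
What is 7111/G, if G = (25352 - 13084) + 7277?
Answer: 7111/19545 ≈ 0.36383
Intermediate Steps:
G = 19545 (G = 12268 + 7277 = 19545)
7111/G = 7111/19545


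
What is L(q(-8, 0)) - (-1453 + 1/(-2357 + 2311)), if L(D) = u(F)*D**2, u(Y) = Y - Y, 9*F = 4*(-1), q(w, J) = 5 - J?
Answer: 66839/46 ≈ 1453.0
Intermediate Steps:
F = -4/9 (F = (4*(-1))/9 = (1/9)*(-4) = -4/9 ≈ -0.44444)
u(Y) = 0
L(D) = 0 (L(D) = 0*D**2 = 0)
L(q(-8, 0)) - (-1453 + 1/(-2357 + 2311)) = 0 - (-1453 + 1/(-2357 + 2311)) = 0 - (-1453 + 1/(-46)) = 0 - (-1453 - 1/46) = 0 - 1*(-66839/46) = 0 + 66839/46 = 66839/46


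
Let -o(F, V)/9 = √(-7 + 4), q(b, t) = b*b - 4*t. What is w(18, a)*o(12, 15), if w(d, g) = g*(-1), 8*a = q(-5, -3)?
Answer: 333*I*√3/8 ≈ 72.097*I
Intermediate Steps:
q(b, t) = b² - 4*t
a = 37/8 (a = ((-5)² - 4*(-3))/8 = (25 + 12)/8 = (⅛)*37 = 37/8 ≈ 4.6250)
w(d, g) = -g
o(F, V) = -9*I*√3 (o(F, V) = -9*√(-7 + 4) = -9*I*√3)
w(18, a)*o(12, 15) = (-1*37/8)*(-9*I*√3) = -(-333)*I*√3/8 = 333*I*√3/8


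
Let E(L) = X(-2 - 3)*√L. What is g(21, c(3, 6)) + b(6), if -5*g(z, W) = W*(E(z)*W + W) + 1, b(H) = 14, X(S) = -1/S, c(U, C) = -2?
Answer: 13 - 4*√21/25 ≈ 12.267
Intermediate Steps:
E(L) = √L/5 (E(L) = (-1/(-2 - 3))*√L = (-1/(-5))*√L = (-1*(-⅕))*√L = √L/5)
g(z, W) = -⅕ - W*(W + W*√z/5)/5 (g(z, W) = -(W*((√z/5)*W + W) + 1)/5 = -(W*(W*√z/5 + W) + 1)/5 = -(W*(W + W*√z/5) + 1)/5 = -(1 + W*(W + W*√z/5))/5 = -⅕ - W*(W + W*√z/5)/5)
g(21, c(3, 6)) + b(6) = (-⅕ - ⅕*(-2)² - 1/25*(-2)²*√21) + 14 = (-⅕ - ⅕*4 - 1/25*4*√21) + 14 = (-⅕ - ⅘ - 4*√21/25) + 14 = (-1 - 4*√21/25) + 14 = 13 - 4*√21/25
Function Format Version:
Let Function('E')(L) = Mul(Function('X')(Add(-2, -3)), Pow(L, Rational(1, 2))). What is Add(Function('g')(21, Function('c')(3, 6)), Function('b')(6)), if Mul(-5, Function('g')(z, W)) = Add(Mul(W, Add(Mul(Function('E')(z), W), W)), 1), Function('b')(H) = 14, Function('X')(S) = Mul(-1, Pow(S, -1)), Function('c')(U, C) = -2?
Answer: Add(13, Mul(Rational(-4, 25), Pow(21, Rational(1, 2)))) ≈ 12.267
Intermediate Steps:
Function('E')(L) = Mul(Rational(1, 5), Pow(L, Rational(1, 2))) (Function('E')(L) = Mul(Mul(-1, Pow(Add(-2, -3), -1)), Pow(L, Rational(1, 2))) = Mul(Mul(-1, Pow(-5, -1)), Pow(L, Rational(1, 2))) = Mul(Mul(-1, Rational(-1, 5)), Pow(L, Rational(1, 2))) = Mul(Rational(1, 5), Pow(L, Rational(1, 2))))
Function('g')(z, W) = Add(Rational(-1, 5), Mul(Rational(-1, 5), W, Add(W, Mul(Rational(1, 5), W, Pow(z, Rational(1, 2)))))) (Function('g')(z, W) = Mul(Rational(-1, 5), Add(Mul(W, Add(Mul(Mul(Rational(1, 5), Pow(z, Rational(1, 2))), W), W)), 1)) = Mul(Rational(-1, 5), Add(Mul(W, Add(Mul(Rational(1, 5), W, Pow(z, Rational(1, 2))), W)), 1)) = Mul(Rational(-1, 5), Add(Mul(W, Add(W, Mul(Rational(1, 5), W, Pow(z, Rational(1, 2))))), 1)) = Mul(Rational(-1, 5), Add(1, Mul(W, Add(W, Mul(Rational(1, 5), W, Pow(z, Rational(1, 2))))))) = Add(Rational(-1, 5), Mul(Rational(-1, 5), W, Add(W, Mul(Rational(1, 5), W, Pow(z, Rational(1, 2)))))))
Add(Function('g')(21, Function('c')(3, 6)), Function('b')(6)) = Add(Add(Rational(-1, 5), Mul(Rational(-1, 5), Pow(-2, 2)), Mul(Rational(-1, 25), Pow(-2, 2), Pow(21, Rational(1, 2)))), 14) = Add(Add(Rational(-1, 5), Mul(Rational(-1, 5), 4), Mul(Rational(-1, 25), 4, Pow(21, Rational(1, 2)))), 14) = Add(Add(Rational(-1, 5), Rational(-4, 5), Mul(Rational(-4, 25), Pow(21, Rational(1, 2)))), 14) = Add(Add(-1, Mul(Rational(-4, 25), Pow(21, Rational(1, 2)))), 14) = Add(13, Mul(Rational(-4, 25), Pow(21, Rational(1, 2))))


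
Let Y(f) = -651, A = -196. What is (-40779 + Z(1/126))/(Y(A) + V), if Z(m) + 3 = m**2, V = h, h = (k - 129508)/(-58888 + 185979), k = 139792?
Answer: 82285707344821/1313357293332 ≈ 62.653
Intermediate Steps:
h = 10284/127091 (h = (139792 - 129508)/(-58888 + 185979) = 10284/127091 ≈ 0.080918)
V = 10284/127091 ≈ 0.080918
Z(m) = -3 + m**2
(-40779 + Z(1/126))/(Y(A) + V) = (-40779 + (-3 + (1/126)**2))/(-651 + 10284/127091) = (-40779 + (-3 + (1/126)**2))/(-82725957/127091) = (-40779 + (-3 + 1/15876))*(-127091/82725957) = (-40779 - 47627/15876)*(-127091/82725957) = -647455031/15876*(-127091/82725957) = 82285707344821/1313357293332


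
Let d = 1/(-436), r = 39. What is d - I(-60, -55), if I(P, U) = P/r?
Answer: 8707/5668 ≈ 1.5362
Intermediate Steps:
d = -1/436 ≈ -0.0022936
I(P, U) = P/39
d - I(-60, -55) = -1/436 - (-60)/39 = -1/436 - 1*(-20/13) = -1/436 + 20/13 = 8707/5668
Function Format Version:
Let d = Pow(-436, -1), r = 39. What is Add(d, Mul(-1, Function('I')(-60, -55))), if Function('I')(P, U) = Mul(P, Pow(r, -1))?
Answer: Rational(8707, 5668) ≈ 1.5362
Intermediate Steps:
d = Rational(-1, 436) ≈ -0.0022936
Function('I')(P, U) = Mul(Rational(1, 39), P) (Function('I')(P, U) = Mul(P, Pow(39, -1)) = Mul(P, Rational(1, 39)) = Mul(Rational(1, 39), P))
Add(d, Mul(-1, Function('I')(-60, -55))) = Add(Rational(-1, 436), Mul(-1, Mul(Rational(1, 39), -60))) = Add(Rational(-1, 436), Mul(-1, Rational(-20, 13))) = Add(Rational(-1, 436), Rational(20, 13)) = Rational(8707, 5668)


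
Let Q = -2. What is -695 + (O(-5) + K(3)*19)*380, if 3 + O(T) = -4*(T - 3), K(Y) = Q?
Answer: -4115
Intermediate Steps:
K(Y) = -2
O(T) = 9 - 4*T (O(T) = -3 - 4*(T - 3) = -3 - 4*(-3 + T) = -3 + (12 - 4*T) = 9 - 4*T)
-695 + (O(-5) + K(3)*19)*380 = -695 + ((9 - 4*(-5)) - 2*19)*380 = -695 + ((9 + 20) - 38)*380 = -695 + (29 - 38)*380 = -695 - 9*380 = -695 - 3420 = -4115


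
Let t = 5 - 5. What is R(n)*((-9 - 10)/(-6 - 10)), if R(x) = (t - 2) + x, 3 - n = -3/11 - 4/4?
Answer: 475/176 ≈ 2.6989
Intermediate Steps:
t = 0
n = 47/11 (n = 3 - (-3/11 - 4/4) = 3 - (-3*1/11 - 4*1/4) = 3 - (-3/11 - 1) = 3 - 1*(-14/11) = 3 + 14/11 = 47/11 ≈ 4.2727)
R(x) = -2 + x (R(x) = (0 - 2) + x = -2 + x)
R(n)*((-9 - 10)/(-6 - 10)) = (-2 + 47/11)*((-9 - 10)/(-6 - 10)) = 25*(-19/(-16))/11 = 25*(-19*(-1/16))/11 = (25/11)*(19/16) = 475/176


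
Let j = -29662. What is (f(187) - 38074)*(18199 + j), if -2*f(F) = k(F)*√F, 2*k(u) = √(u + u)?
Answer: 436442262 + 2143581*√2/4 ≈ 4.3720e+8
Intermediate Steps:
k(u) = √2*√u/2 (k(u) = √(u + u)/2 = √(2*u)/2 = (√2*√u)/2 = √2*√u/2)
f(F) = -F*√2/4 (f(F) = -√2*√F/2*√F/2 = -F*√2/4)
(f(187) - 38074)*(18199 + j) = (-¼*187*√2 - 38074)*(18199 - 29662) = (-187*√2/4 - 38074)*(-11463) = (-38074 - 187*√2/4)*(-11463) = 436442262 + 2143581*√2/4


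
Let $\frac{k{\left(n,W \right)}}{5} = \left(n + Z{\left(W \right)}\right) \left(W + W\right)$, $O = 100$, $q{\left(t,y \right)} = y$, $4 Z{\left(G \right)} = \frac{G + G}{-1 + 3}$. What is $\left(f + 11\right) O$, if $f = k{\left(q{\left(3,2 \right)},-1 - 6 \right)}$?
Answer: $-650$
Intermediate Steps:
$Z{\left(G \right)} = \frac{G}{4}$ ($Z{\left(G \right)} = \frac{\left(G + G\right) \frac{1}{-1 + 3}}{4} = \frac{2 G \frac{1}{2}}{4} = \frac{G}{4}$)
$k{\left(n,W \right)} = 10 W \left(n + \frac{W}{4}\right)$ ($k{\left(n,W \right)} = 5 \left(n + \frac{W}{4}\right) \left(W + W\right) = 5 \left(n + \frac{W}{4}\right) 2 W = 5 \cdot 2 W \left(n + \frac{W}{4}\right) = 10 W \left(n + \frac{W}{4}\right)$)
$f = - \frac{35}{2}$ ($f = \frac{5 \left(-1 - 6\right) \left(\left(-1 - 6\right) + 4 \cdot 2\right)}{2} = \frac{5 \left(-1 - 6\right) \left(\left(-1 - 6\right) + 8\right)}{2} = \frac{5}{2} \left(-7\right) \left(-7 + 8\right) = \frac{5}{2} \left(-7\right) 1 = - \frac{35}{2} \approx -17.5$)
$\left(f + 11\right) O = \left(- \frac{35}{2} + 11\right) 100 = \left(- \frac{13}{2}\right) 100 = -650$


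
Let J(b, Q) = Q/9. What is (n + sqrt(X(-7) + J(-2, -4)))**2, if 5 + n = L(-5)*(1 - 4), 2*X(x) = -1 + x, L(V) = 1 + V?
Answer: 401/9 + 28*I*sqrt(10)/3 ≈ 44.556 + 29.515*I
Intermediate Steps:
X(x) = -1/2 + x/2 (X(x) = (-1 + x)/2 = -1/2 + x/2)
J(b, Q) = Q/9 (J(b, Q) = Q*(1/9) = Q/9)
n = 7 (n = -5 + (1 - 5)*(1 - 4) = -5 - 4*(-3) = -5 + 12 = 7)
(n + sqrt(X(-7) + J(-2, -4)))**2 = (7 + sqrt((-1/2 + (1/2)*(-7)) + (1/9)*(-4)))**2 = (7 + sqrt((-1/2 - 7/2) - 4/9))**2 = (7 + sqrt(-4 - 4/9))**2 = (7 + sqrt(-40/9))**2 = (7 + 2*I*sqrt(10)/3)**2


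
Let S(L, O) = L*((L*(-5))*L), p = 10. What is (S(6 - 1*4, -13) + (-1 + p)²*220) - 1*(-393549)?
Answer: 411329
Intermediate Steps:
S(L, O) = -5*L³ (S(L, O) = L*((-5*L)*L) = L*(-5*L²) = -5*L³)
(S(6 - 1*4, -13) + (-1 + p)²*220) - 1*(-393549) = (-5*(6 - 1*4)³ + (-1 + 10)²*220) - 1*(-393549) = (-5*(6 - 4)³ + 9²*220) + 393549 = (-5*2³ + 81*220) + 393549 = (-5*8 + 17820) + 393549 = (-40 + 17820) + 393549 = 17780 + 393549 = 411329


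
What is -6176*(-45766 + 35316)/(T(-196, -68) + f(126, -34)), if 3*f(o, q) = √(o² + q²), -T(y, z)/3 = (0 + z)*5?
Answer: 6732612000/106211 - 4400400*√4258/106211 ≈ 60686.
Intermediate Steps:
T(y, z) = -15*z (T(y, z) = -3*(0 + z)*5 = -3*z*5 = -15*z)
f(o, q) = √(o² + q²)/3
-6176*(-45766 + 35316)/(T(-196, -68) + f(126, -34)) = -6176*(-45766 + 35316)/(-15*(-68) + √(126² + (-34)²)/3) = -6176*(-10450/(1020 + √(15876 + 1156)/3)) = -6176*(-10450/(1020 + √17032/3)) = -6176*(-10450/(1020 + (2*√4258)/3)) = -6176*(-10450/(1020 + 2*√4258/3)) = -6176/(-102/1045 - √4258/15675)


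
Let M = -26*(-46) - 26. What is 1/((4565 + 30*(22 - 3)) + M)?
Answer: 1/6305 ≈ 0.00015860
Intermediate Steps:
M = 1170 (M = 1196 - 26 = 1170)
1/((4565 + 30*(22 - 3)) + M) = 1/((4565 + 30*(22 - 3)) + 1170) = 1/((4565 + 30*19) + 1170) = 1/((4565 + 570) + 1170) = 1/(5135 + 1170) = 1/6305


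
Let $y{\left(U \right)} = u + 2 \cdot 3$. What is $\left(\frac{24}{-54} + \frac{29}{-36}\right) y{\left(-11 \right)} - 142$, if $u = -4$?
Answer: $- \frac{289}{2} \approx -144.5$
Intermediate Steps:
$y{\left(U \right)} = 2$ ($y{\left(U \right)} = -4 + 2 \cdot 3 = -4 + 6 = 2$)
$\left(\frac{24}{-54} + \frac{29}{-36}\right) y{\left(-11 \right)} - 142 = \left(\frac{24}{-54} + \frac{29}{-36}\right) 2 - 142 = \left(24 \left(- \frac{1}{54}\right) + 29 \left(- \frac{1}{36}\right)\right) 2 - 142 = \left(- \frac{4}{9} - \frac{29}{36}\right) 2 - 142 = \left(- \frac{5}{4}\right) 2 - 142 = - \frac{5}{2} - 142 = - \frac{289}{2}$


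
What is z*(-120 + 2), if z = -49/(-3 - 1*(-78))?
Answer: 5782/75 ≈ 77.093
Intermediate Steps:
z = -49/75 (z = -49/(-3 + 78) = -49/75 ≈ -0.65333)
z*(-120 + 2) = -49*(-120 + 2)/75 = -49/75*(-118) = 5782/75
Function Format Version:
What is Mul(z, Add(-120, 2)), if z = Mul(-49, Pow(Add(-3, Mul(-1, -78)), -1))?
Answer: Rational(5782, 75) ≈ 77.093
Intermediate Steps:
z = Rational(-49, 75) (z = Mul(-49, Pow(Add(-3, 78), -1)) = Mul(-49, Pow(75, -1)) = Mul(-49, Rational(1, 75)) = Rational(-49, 75) ≈ -0.65333)
Mul(z, Add(-120, 2)) = Mul(Rational(-49, 75), Add(-120, 2)) = Mul(Rational(-49, 75), -118) = Rational(5782, 75)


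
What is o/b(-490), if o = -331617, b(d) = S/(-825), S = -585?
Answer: -467665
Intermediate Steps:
b(d) = 39/55 (b(d) = -585/(-825) = -585*(-1/825) = 39/55)
o/b(-490) = -331617/39/55 = -331617*55/39 = -467665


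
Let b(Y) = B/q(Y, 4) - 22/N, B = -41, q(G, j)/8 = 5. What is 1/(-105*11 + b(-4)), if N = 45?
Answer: -72/83269 ≈ -0.00086467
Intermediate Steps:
q(G, j) = 40 (q(G, j) = 8*5 = 40)
b(Y) = -109/72 (b(Y) = -41/40 - 22/45 = -109/72)
1/(-105*11 + b(-4)) = 1/(-105*11 - 109/72) = 1/(-1155 - 109/72) = 1/(-83269/72) = -72/83269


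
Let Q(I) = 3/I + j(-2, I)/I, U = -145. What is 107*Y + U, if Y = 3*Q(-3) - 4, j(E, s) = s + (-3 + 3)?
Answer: -573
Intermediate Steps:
j(E, s) = s (j(E, s) = s + 0 = s)
Q(I) = 1 + 3/I (Q(I) = 3/I + I/I = 3/I + 1 = 1 + 3/I)
Y = -4 (Y = 3*((3 - 3)/(-3)) - 4 = 3*(-⅓*0) - 4 = 3*0 - 4 = 0 - 4 = -4)
107*Y + U = 107*(-4) - 145 = -428 - 145 = -573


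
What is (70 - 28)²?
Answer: 1764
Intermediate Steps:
(70 - 28)² = 42² = 1764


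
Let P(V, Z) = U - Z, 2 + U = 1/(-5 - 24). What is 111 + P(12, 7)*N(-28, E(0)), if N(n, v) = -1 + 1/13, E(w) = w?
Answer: 44991/377 ≈ 119.34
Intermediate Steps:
U = -59/29 (U = -2 + 1/(-5 - 24) = -2 + 1/(-29) = -2 - 1/29 = -59/29 ≈ -2.0345)
N(n, v) = -12/13 (N(n, v) = -1 + 1/13 = -12/13)
P(V, Z) = -59/29 - Z
111 + P(12, 7)*N(-28, E(0)) = 111 + (-59/29 - 1*7)*(-12/13) = 111 + (-59/29 - 7)*(-12/13) = 111 - 262/29*(-12/13) = 111 + 3144/377 = 44991/377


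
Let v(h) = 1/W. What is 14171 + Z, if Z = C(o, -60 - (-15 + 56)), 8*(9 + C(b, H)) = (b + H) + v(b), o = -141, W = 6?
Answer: 678325/48 ≈ 14132.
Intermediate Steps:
v(h) = 1/6
C(b, H) = -431/48 + H/8 + b/8 (C(b, H) = -9 + ((b + H) + 1/6)/8 = -9 + ((H + b) + 1/6)/8 = -9 + (1/6 + H + b)/8 = -9 + (1/48 + H/8 + b/8) = -431/48 + H/8 + b/8)
Z = -1883/48 (Z = -431/48 + (-60 - (-15 + 56))/8 + (1/8)*(-141) = -431/48 + (-60 - 1*41)/8 - 141/8 = -431/48 + (-60 - 41)/8 - 141/8 = -431/48 + (1/8)*(-101) - 141/8 = -431/48 - 101/8 - 141/8 = -1883/48 ≈ -39.229)
14171 + Z = 14171 - 1883/48 = 678325/48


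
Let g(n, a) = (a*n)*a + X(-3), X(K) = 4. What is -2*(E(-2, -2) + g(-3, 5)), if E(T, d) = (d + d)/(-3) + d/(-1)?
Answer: 406/3 ≈ 135.33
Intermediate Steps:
E(T, d) = -5*d/3 (E(T, d) = (2*d)*(-1/3) + d*(-1) = -2*d/3 - d = -5*d/3)
g(n, a) = 4 + n*a**2 (g(n, a) = (a*n)*a + 4 = n*a**2 + 4 = 4 + n*a**2)
-2*(E(-2, -2) + g(-3, 5)) = -2*(-5/3*(-2) + (4 - 3*5**2)) = -2*(10/3 + (4 - 3*25)) = -2*(10/3 + (4 - 75)) = -2*(10/3 - 71) = -2*(-203/3) = 406/3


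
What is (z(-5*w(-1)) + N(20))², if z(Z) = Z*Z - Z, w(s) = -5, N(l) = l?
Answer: 384400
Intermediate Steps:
z(Z) = Z² - Z
(z(-5*w(-1)) + N(20))² = ((-5*(-5))*(-1 - 5*(-5)) + 20)² = (25*(-1 + 25) + 20)² = (25*24 + 20)² = (600 + 20)² = 620² = 384400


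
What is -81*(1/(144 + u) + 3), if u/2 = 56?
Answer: -62289/256 ≈ -243.32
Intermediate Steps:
u = 112 (u = 2*56 = 112)
-81*(1/(144 + u) + 3) = -81*(1/(144 + 112) + 3) = -81*(1/256 + 3) = -81*769/256 = -62289/256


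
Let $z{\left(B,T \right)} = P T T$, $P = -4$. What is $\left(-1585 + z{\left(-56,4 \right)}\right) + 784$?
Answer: $-865$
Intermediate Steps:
$z{\left(B,T \right)} = - 4 T^{2}$ ($z{\left(B,T \right)} = - 4 T T = - 4 T^{2}$)
$\left(-1585 + z{\left(-56,4 \right)}\right) + 784 = \left(-1585 - 4 \cdot 4^{2}\right) + 784 = \left(-1585 - 64\right) + 784 = -1649 + 784 = -865$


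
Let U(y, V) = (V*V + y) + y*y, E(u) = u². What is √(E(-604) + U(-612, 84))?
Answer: 2*√186451 ≈ 863.60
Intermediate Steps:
U(y, V) = y + V² + y² (U(y, V) = (V² + y) + y² = (y + V²) + y² = y + V² + y²)
√(E(-604) + U(-612, 84)) = √((-604)² + (-612 + 84² + (-612)²)) = √(364816 + (-612 + 7056 + 374544)) = √(364816 + 380988) = √745804 = 2*√186451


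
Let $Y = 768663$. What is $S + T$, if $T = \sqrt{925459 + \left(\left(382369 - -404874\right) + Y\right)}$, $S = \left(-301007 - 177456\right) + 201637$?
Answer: $-276826 + \sqrt{2481365} \approx -2.7525 \cdot 10^{5}$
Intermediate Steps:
$S = -276826$ ($S = -478463 + 201637 = -276826$)
$T = \sqrt{2481365}$ ($T = \sqrt{925459 + \left(\left(382369 - -404874\right) + 768663\right)} = \sqrt{925459 + \left(\left(382369 + 404874\right) + 768663\right)} = \sqrt{925459 + \left(787243 + 768663\right)} = \sqrt{925459 + 1555906} = \sqrt{2481365} \approx 1575.2$)
$S + T = -276826 + \sqrt{2481365}$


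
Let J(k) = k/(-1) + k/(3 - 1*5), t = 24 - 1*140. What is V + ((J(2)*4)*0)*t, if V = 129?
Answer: 129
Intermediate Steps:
t = -116 (t = 24 - 140 = -116)
J(k) = -3*k/2 (J(k) = k*(-1) + k/(3 - 5) = -k + k/(-2) = -k + k*(-½) = -k - k/2 = -3*k/2)
V + ((J(2)*4)*0)*t = 129 + ((-3/2*2*4)*0)*(-116) = 129 + (-3*4*0)*(-116) = 129 - 12*0*(-116) = 129 + 0*(-116) = 129 + 0 = 129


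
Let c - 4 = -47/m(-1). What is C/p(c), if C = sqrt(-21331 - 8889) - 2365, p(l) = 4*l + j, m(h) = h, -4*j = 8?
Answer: -2365/202 + I*sqrt(7555)/101 ≈ -11.708 + 0.86059*I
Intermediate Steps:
j = -2 (j = -1/4*8 = -2)
c = 51 (c = 4 - 47/(-1) = 4 - 47*(-1) = 4 + 47 = 51)
p(l) = -2 + 4*l (p(l) = 4*l - 2 = -2 + 4*l)
C = -2365 + 2*I*sqrt(7555) (C = sqrt(-30220) - 2365 = 2*I*sqrt(7555) - 2365 = -2365 + 2*I*sqrt(7555) ≈ -2365.0 + 173.84*I)
C/p(c) = (-2365 + 2*I*sqrt(7555))/(-2 + 4*51) = (-2365 + 2*I*sqrt(7555))/(-2 + 204) = (-2365 + 2*I*sqrt(7555))/202 = (-2365 + 2*I*sqrt(7555))*(1/202) = -2365/202 + I*sqrt(7555)/101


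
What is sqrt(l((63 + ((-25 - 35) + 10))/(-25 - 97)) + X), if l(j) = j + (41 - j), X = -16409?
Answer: 4*I*sqrt(1023) ≈ 127.94*I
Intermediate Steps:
l(j) = 41
sqrt(l((63 + ((-25 - 35) + 10))/(-25 - 97)) + X) = sqrt(41 - 16409) = sqrt(-16368) = 4*I*sqrt(1023)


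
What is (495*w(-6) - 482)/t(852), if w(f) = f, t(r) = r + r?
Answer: -863/426 ≈ -2.0258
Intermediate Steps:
t(r) = 2*r
(495*w(-6) - 482)/t(852) = (495*(-6) - 482)/((2*852)) = (-2970 - 482)/1704 = -3452*1/1704 = -863/426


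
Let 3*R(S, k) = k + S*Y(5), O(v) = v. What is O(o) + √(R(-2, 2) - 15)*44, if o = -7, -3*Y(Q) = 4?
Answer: -7 + 484*I/3 ≈ -7.0 + 161.33*I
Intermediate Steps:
Y(Q) = -4/3 (Y(Q) = -⅓*4 = -4/3)
R(S, k) = -4*S/9 + k/3 (R(S, k) = (k + S*(-4/3))/3 = (k - 4*S/3)/3 = -4*S/9 + k/3)
O(o) + √(R(-2, 2) - 15)*44 = -7 + √((-4/9*(-2) + (⅓)*2) - 15)*44 = -7 + √((8/9 + ⅔) - 15)*44 = -7 + √(14/9 - 15)*44 = -7 + √(-121/9)*44 = -7 + (11*I/3)*44 = -7 + 484*I/3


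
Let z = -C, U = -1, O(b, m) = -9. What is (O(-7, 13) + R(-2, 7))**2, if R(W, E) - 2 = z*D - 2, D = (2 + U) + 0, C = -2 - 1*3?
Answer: 16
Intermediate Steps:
C = -5 (C = -2 - 3 = -5)
D = 1 (D = (2 - 1) + 0 = 1 + 0 = 1)
z = 5 (z = -1*(-5) = 5)
R(W, E) = 5 (R(W, E) = 2 + (5*1 - 2) = 2 + (5 - 2) = 2 + 3 = 5)
(O(-7, 13) + R(-2, 7))**2 = (-9 + 5)**2 = (-4)**2 = 16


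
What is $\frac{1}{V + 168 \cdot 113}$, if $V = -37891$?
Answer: $- \frac{1}{18907} \approx -5.289 \cdot 10^{-5}$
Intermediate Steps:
$\frac{1}{V + 168 \cdot 113} = \frac{1}{-37891 + 168 \cdot 113} = \frac{1}{-37891 + 18984} = \frac{1}{-18907} = - \frac{1}{18907}$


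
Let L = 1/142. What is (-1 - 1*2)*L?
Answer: -3/142 ≈ -0.021127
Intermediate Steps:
L = 1/142 ≈ 0.0070423
(-1 - 1*2)*L = (-1 - 1*2)*(1/142) = (-1 - 2)*(1/142) = -3*1/142 = -3/142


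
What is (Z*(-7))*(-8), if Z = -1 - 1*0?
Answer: -56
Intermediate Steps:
Z = -1 (Z = -1 + 0 = -1)
(Z*(-7))*(-8) = -1*(-7)*(-8) = 7*(-8) = -56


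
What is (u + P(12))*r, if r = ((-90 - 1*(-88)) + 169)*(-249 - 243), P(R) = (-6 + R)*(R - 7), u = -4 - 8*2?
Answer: -821640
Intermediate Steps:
u = -20 (u = -4 - 16 = -20)
P(R) = (-7 + R)*(-6 + R) (P(R) = (-6 + R)*(-7 + R) = (-7 + R)*(-6 + R))
r = -82164 (r = ((-90 + 88) + 169)*(-492) = (-2 + 169)*(-492) = 167*(-492) = -82164)
(u + P(12))*r = (-20 + (42 + 12² - 13*12))*(-82164) = (-20 + (42 + 144 - 156))*(-82164) = (-20 + 30)*(-82164) = 10*(-82164) = -821640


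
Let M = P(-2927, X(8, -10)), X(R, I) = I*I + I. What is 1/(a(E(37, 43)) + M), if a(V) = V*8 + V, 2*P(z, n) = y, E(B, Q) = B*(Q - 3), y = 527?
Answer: 2/27167 ≈ 7.3619e-5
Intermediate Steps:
E(B, Q) = B*(-3 + Q)
X(R, I) = I + I² (X(R, I) = I² + I = I + I²)
P(z, n) = 527/2 (P(z, n) = (½)*527 = 527/2)
a(V) = 9*V (a(V) = 8*V + V = 9*V)
M = 527/2 ≈ 263.50
1/(a(E(37, 43)) + M) = 1/(9*(37*(-3 + 43)) + 527/2) = 1/(9*(37*40) + 527/2) = 1/(9*1480 + 527/2) = 1/(13320 + 527/2) = 1/(27167/2) = 2/27167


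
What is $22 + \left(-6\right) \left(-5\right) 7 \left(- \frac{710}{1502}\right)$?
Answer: $- \frac{58028}{751} \approx -77.268$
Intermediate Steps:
$22 + \left(-6\right) \left(-5\right) 7 \left(- \frac{710}{1502}\right) = 22 + 30 \cdot 7 \left(\left(-710\right) \frac{1}{1502}\right) = 22 + 210 \left(- \frac{355}{751}\right) = 22 - \frac{74550}{751} = - \frac{58028}{751}$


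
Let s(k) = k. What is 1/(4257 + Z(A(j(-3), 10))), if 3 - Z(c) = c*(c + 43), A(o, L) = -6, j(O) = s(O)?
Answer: 1/4482 ≈ 0.00022311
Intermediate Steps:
j(O) = O
Z(c) = 3 - c*(43 + c) (Z(c) = 3 - c*(c + 43) = 3 - c*(43 + c))
1/(4257 + Z(A(j(-3), 10))) = 1/(4257 + (3 - 1*(-6)² - 43*(-6))) = 1/(4257 + (3 - 1*36 + 258)) = 1/(4257 + (3 - 36 + 258)) = 1/(4257 + 225) = 1/4482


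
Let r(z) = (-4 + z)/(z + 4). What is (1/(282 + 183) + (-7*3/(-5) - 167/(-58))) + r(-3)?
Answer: 2197/26970 ≈ 0.081461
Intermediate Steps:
r(z) = (-4 + z)/(4 + z)
(1/(282 + 183) + (-7*3/(-5) - 167/(-58))) + r(-3) = (1/(282 + 183) + (-7*3/(-5) - 167/(-58))) + (-4 - 3)/(4 - 3) = (1/465 + (-21*(-⅕) - 167*(-1/58))) - 7/1 = (1/465 + (21/5 + 167/58)) + 1*(-7) = (1/465 + 2053/290) - 7 = 190987/26970 - 7 = 2197/26970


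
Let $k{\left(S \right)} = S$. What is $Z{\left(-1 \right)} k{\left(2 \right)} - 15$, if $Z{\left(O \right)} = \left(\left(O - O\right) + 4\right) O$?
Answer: $-23$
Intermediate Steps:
$Z{\left(O \right)} = 4 O$ ($Z{\left(O \right)} = \left(0 + 4\right) O = 4 O$)
$Z{\left(-1 \right)} k{\left(2 \right)} - 15 = 4 \left(-1\right) 2 - 15 = \left(-4\right) 2 - 15 = -8 - 15 = -23$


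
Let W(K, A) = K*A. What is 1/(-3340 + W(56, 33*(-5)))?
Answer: -1/12580 ≈ -7.9491e-5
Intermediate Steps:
W(K, A) = A*K
1/(-3340 + W(56, 33*(-5))) = 1/(-3340 + (33*(-5))*56) = 1/(-3340 - 165*56) = 1/(-3340 - 9240) = 1/(-12580) = -1/12580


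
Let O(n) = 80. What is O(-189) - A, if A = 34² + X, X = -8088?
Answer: 7012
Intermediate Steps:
A = -6932 (A = 34² - 8088 = 1156 - 8088 = -6932)
O(-189) - A = 80 - 1*(-6932) = 80 + 6932 = 7012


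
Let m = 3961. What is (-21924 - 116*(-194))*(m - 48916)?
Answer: -26073900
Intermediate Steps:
(-21924 - 116*(-194))*(m - 48916) = (-21924 - 116*(-194))*(3961 - 48916) = (-21924 + 22504)*(-44955) = 580*(-44955) = -26073900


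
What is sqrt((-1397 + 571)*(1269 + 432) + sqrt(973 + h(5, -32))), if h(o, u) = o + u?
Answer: sqrt(-1405026 + sqrt(946)) ≈ 1185.3*I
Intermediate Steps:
sqrt((-1397 + 571)*(1269 + 432) + sqrt(973 + h(5, -32))) = sqrt((-1397 + 571)*(1269 + 432) + sqrt(973 + (5 - 32))) = sqrt(-826*1701 + sqrt(973 - 27)) = sqrt(-1405026 + sqrt(946))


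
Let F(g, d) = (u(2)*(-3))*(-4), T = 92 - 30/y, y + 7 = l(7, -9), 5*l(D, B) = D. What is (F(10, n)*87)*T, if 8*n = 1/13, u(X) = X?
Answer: 1422972/7 ≈ 2.0328e+5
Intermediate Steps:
n = 1/104 (n = (⅛)/13 = (⅛)*(1/13) = 1/104 ≈ 0.0096154)
l(D, B) = D/5
y = -28/5 (y = -7 + (⅕)*7 = -7 + 7/5 = -28/5 ≈ -5.6000)
T = 1363/14 (T = 92 - 30/(-28/5) = 92 - 30*(-5)/28 = 92 - 1*(-75/14) = 92 + 75/14 = 1363/14 ≈ 97.357)
F(g, d) = 24 (F(g, d) = (2*(-3))*(-4) = -6*(-4) = 24)
(F(10, n)*87)*T = (24*87)*(1363/14) = 2088*(1363/14) = 1422972/7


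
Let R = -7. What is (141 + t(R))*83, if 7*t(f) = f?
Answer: 11620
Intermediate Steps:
t(f) = f/7
(141 + t(R))*83 = (141 + (⅐)*(-7))*83 = (141 - 1)*83 = 140*83 = 11620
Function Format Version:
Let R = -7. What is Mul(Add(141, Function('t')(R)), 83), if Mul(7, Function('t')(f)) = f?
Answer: 11620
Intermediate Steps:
Function('t')(f) = Mul(Rational(1, 7), f)
Mul(Add(141, Function('t')(R)), 83) = Mul(Add(141, Mul(Rational(1, 7), -7)), 83) = Mul(Add(141, -1), 83) = Mul(140, 83) = 11620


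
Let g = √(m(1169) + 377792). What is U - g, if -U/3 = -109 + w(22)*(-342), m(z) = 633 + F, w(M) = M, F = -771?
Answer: 22899 - √377654 ≈ 22284.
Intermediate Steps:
m(z) = -138 (m(z) = 633 - 771 = -138)
U = 22899 (U = -3*(-109 + 22*(-342)) = -3*(-109 - 7524) = -3*(-7633) = 22899)
g = √377654 (g = √(-138 + 377792) = √377654 ≈ 614.54)
U - g = 22899 - √377654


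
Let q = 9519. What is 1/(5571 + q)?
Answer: 1/15090 ≈ 6.6269e-5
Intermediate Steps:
1/(5571 + q) = 1/(5571 + 9519) = 1/15090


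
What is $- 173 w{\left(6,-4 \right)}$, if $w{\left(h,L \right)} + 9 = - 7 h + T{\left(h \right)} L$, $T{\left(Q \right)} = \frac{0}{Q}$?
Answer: $8823$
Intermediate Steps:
$T{\left(Q \right)} = 0$
$w{\left(h,L \right)} = -9 - 7 h$ ($w{\left(h,L \right)} = -9 + \left(- 7 h + 0 L\right) = -9 + \left(- 7 h + 0\right) = -9 - 7 h$)
$- 173 w{\left(6,-4 \right)} = - 173 \left(-9 - 42\right) = \left(-173\right) \left(-51\right) = 8823$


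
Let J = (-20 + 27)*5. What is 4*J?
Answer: 140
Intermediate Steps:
J = 35 (J = 7*5 = 35)
4*J = 4*35 = 140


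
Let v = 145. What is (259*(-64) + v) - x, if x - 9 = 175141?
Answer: -191581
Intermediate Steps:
x = 175150 (x = 9 + 175141 = 175150)
(259*(-64) + v) - x = (259*(-64) + 145) - 1*175150 = (-16576 + 145) - 175150 = -16431 - 175150 = -191581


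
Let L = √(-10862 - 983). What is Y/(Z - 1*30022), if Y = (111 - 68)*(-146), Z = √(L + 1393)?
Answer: 6278/(30022 - √(1393 + I*√11845)) ≈ 0.20937 + 1.0173e-5*I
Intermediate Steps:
L = I*√11845 (L = √(-11845) = I*√11845 ≈ 108.83*I)
Z = √(1393 + I*√11845) (Z = √(I*√11845 + 1393) = √(1393 + I*√11845) ≈ 37.351 + 1.4569*I)
Y = -6278 (Y = 43*(-146) = -6278)
Y/(Z - 1*30022) = -6278/(√(1393 + I*√11845) - 1*30022) = -6278/(√(1393 + I*√11845) - 30022) = -6278/(-30022 + √(1393 + I*√11845))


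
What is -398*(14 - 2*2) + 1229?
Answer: -2751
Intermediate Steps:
-398*(14 - 2*2) + 1229 = -398*(14 - 4) + 1229 = -398*10 + 1229 = -3980 + 1229 = -2751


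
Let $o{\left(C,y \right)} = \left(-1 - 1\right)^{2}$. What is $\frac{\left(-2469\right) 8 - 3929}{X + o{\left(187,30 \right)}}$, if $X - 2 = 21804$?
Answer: $- \frac{23681}{21810} \approx -1.0858$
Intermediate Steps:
$X = 21806$ ($X = 2 + 21804 = 21806$)
$o{\left(C,y \right)} = 4$ ($o{\left(C,y \right)} = \left(-2\right)^{2} = 4$)
$\frac{\left(-2469\right) 8 - 3929}{X + o{\left(187,30 \right)}} = \frac{\left(-2469\right) 8 - 3929}{21806 + 4} = \frac{-19752 - 3929}{21810} = \left(-23681\right) \frac{1}{21810} = - \frac{23681}{21810}$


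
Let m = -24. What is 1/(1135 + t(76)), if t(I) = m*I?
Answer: -1/689 ≈ -0.0014514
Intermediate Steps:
t(I) = -24*I
1/(1135 + t(76)) = 1/(1135 - 24*76) = 1/(1135 - 1824) = 1/(-689) = -1/689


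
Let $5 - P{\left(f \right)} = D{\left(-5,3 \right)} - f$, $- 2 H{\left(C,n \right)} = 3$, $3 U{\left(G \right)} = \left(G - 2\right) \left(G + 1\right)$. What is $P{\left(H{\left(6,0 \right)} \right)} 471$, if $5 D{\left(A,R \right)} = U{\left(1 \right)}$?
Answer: $\frac{17113}{10} \approx 1711.3$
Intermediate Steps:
$U{\left(G \right)} = \frac{\left(1 + G\right) \left(-2 + G\right)}{3}$ ($U{\left(G \right)} = \frac{\left(G - 2\right) \left(G + 1\right)}{3} = \frac{\left(-2 + G\right) \left(1 + G\right)}{3} = \frac{\left(1 + G\right) \left(-2 + G\right)}{3}$)
$H{\left(C,n \right)} = - \frac{3}{2}$ ($H{\left(C,n \right)} = \left(- \frac{1}{2}\right) 3 = - \frac{3}{2}$)
$D{\left(A,R \right)} = - \frac{2}{15}$ ($D{\left(A,R \right)} = \frac{- \frac{2}{3} - \frac{1}{3} + \frac{1^{2}}{3}}{5} = \frac{- \frac{2}{3} - \frac{1}{3} + \frac{1}{3} \cdot 1}{5} = \frac{- \frac{2}{3} - \frac{1}{3} + \frac{1}{3}}{5} = \frac{1}{5} \left(- \frac{2}{3}\right) = - \frac{2}{15}$)
$P{\left(f \right)} = \frac{77}{15} + f$ ($P{\left(f \right)} = 5 - \left(- \frac{2}{15} - f\right) = 5 + \left(\frac{2}{15} + f\right) = \frac{77}{15} + f$)
$P{\left(H{\left(6,0 \right)} \right)} 471 = \left(\frac{77}{15} - \frac{3}{2}\right) 471 = \frac{109}{30} \cdot 471 = \frac{17113}{10}$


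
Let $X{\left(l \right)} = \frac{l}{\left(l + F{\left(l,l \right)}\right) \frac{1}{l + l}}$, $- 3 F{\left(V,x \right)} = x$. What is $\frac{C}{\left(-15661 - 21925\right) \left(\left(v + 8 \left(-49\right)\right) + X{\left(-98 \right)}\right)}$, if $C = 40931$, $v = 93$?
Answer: $\frac{40931}{22288498} \approx 0.0018364$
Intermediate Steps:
$F{\left(V,x \right)} = - \frac{x}{3}$
$X{\left(l \right)} = 3 l$ ($X{\left(l \right)} = \frac{l}{\left(l - \frac{l}{3}\right) \frac{1}{l + l}} = \frac{l}{\frac{2 l}{3} \frac{1}{2 l}} = l \frac{1}{\frac{1}{3}} = l 3 = 3 l$)
$\frac{C}{\left(-15661 - 21925\right) \left(\left(v + 8 \left(-49\right)\right) + X{\left(-98 \right)}\right)} = \frac{40931}{\left(-15661 - 21925\right) \left(\left(93 + 8 \left(-49\right)\right) + 3 \left(-98\right)\right)} = \frac{40931}{\left(-37586\right) \left(\left(93 - 392\right) - 294\right)} = \frac{40931}{\left(-37586\right) \left(-299 - 294\right)} = \frac{40931}{\left(-37586\right) \left(-593\right)} = \frac{40931}{22288498}$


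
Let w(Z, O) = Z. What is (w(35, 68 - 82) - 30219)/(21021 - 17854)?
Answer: -30184/3167 ≈ -9.5308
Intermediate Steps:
(w(35, 68 - 82) - 30219)/(21021 - 17854) = (35 - 30219)/(21021 - 17854) = -30184/3167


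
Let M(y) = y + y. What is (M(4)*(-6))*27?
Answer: -1296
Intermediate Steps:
M(y) = 2*y
(M(4)*(-6))*27 = ((2*4)*(-6))*27 = (8*(-6))*27 = -48*27 = -1296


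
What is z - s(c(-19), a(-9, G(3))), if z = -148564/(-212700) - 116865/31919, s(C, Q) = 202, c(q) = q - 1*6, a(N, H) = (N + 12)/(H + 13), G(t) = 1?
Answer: -347881943446/1697292825 ≈ -204.96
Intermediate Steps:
a(N, H) = (12 + N)/(13 + H)
c(q) = -6 + q (c(q) = q - 6 = -6 + q)
z = -5028792796/1697292825 (z = -148564*(-1/212700) - 116865*1/31919 = 37141/53175 - 116865/31919 = -5028792796/1697292825 ≈ -2.9628)
z - s(c(-19), a(-9, G(3))) = -5028792796/1697292825 - 1*202 = -5028792796/1697292825 - 202 = -347881943446/1697292825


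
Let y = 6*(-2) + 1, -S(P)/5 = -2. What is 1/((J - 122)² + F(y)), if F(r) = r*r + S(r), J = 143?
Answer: 1/572 ≈ 0.0017483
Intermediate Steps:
S(P) = 10 (S(P) = -5*(-2) = 10)
y = -11 (y = -12 + 1 = -11)
F(r) = 10 + r² (F(r) = r*r + 10 = r² + 10 = 10 + r²)
1/((J - 122)² + F(y)) = 1/((143 - 122)² + (10 + (-11)²)) = 1/(21² + (10 + 121)) = 1/(441 + 131) = 1/572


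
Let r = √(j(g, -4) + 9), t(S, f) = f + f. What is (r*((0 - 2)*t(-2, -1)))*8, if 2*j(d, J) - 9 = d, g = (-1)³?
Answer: 32*√13 ≈ 115.38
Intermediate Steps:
t(S, f) = 2*f
g = -1
j(d, J) = 9/2 + d/2
r = √13 (r = √((9/2 + (½)*(-1)) + 9) = √((9/2 - ½) + 9) = √(4 + 9) = √13 ≈ 3.6056)
(r*((0 - 2)*t(-2, -1)))*8 = (√13*((0 - 2)*(2*(-1))))*8 = (√13*(-2*(-2)))*8 = (√13*4)*8 = (4*√13)*8 = 32*√13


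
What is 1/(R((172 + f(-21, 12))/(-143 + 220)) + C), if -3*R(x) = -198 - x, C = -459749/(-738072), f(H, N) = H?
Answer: 56831544/3823432201 ≈ 0.014864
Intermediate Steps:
C = 459749/738072 (C = -459749*(-1/738072) = 459749/738072 ≈ 0.62291)
R(x) = 66 + x/3 (R(x) = -(-198 - x)/3 = 66 + x/3)
1/(R((172 + f(-21, 12))/(-143 + 220)) + C) = 1/((66 + ((172 - 21)/(-143 + 220))/3) + 459749/738072) = 1/((66 + (151/77)/3) + 459749/738072) = 1/((66 + (151*(1/77))/3) + 459749/738072) = 1/((66 + (⅓)*(151/77)) + 459749/738072) = 1/((66 + 151/231) + 459749/738072) = 1/(15397/231 + 459749/738072) = 1/(3823432201/56831544) = 56831544/3823432201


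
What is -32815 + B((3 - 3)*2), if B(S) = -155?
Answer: -32970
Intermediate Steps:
-32815 + B((3 - 3)*2) = -32815 - 155 = -32970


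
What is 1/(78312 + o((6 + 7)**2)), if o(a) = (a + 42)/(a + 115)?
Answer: 284/22240819 ≈ 1.2769e-5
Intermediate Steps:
o(a) = (42 + a)/(115 + a)
1/(78312 + o((6 + 7)**2)) = 1/(78312 + (42 + (6 + 7)**2)/(115 + (6 + 7)**2)) = 1/(78312 + (42 + 13**2)/(115 + 13**2)) = 1/(78312 + (42 + 169)/(115 + 169)) = 1/(78312 + 211/284) = 1/(22240819/284) = 284/22240819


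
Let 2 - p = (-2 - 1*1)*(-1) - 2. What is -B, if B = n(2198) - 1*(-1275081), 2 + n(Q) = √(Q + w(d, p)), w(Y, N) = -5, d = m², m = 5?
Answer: -1275079 - √2193 ≈ -1.2751e+6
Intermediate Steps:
d = 25 (d = 5² = 25)
p = 1 (p = 2 - ((-2 - 1*1)*(-1) - 2) = 2 - ((-2 - 1)*(-1) - 2) = 2 - (-3*(-1) - 2) = 2 - (3 - 2) = 2 - 1*1 = 2 - 1 = 1)
n(Q) = -2 + √(-5 + Q) (n(Q) = -2 + √(Q - 5) = -2 + √(-5 + Q))
B = 1275079 + √2193 (B = (-2 + √(-5 + 2198)) - 1*(-1275081) = (-2 + √2193) + 1275081 = 1275079 + √2193 ≈ 1.2751e+6)
-B = -(1275079 + √2193) = -1275079 - √2193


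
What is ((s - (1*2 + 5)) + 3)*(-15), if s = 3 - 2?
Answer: 45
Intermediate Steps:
s = 1
((s - (1*2 + 5)) + 3)*(-15) = ((1 - (1*2 + 5)) + 3)*(-15) = ((1 - (2 + 5)) + 3)*(-15) = ((1 - 1*7) + 3)*(-15) = ((1 - 7) + 3)*(-15) = (-6 + 3)*(-15) = -3*(-15) = 45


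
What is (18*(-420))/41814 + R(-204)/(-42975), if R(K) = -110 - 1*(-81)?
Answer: -17982133/99830925 ≈ -0.18013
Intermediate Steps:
R(K) = -29 (R(K) = -110 + 81 = -29)
(18*(-420))/41814 + R(-204)/(-42975) = (18*(-420))/41814 - 29/(-42975) = -7560*1/41814 - 29*(-1/42975) = -420/2323 + 29/42975 = -17982133/99830925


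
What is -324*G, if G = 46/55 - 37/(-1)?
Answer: -674244/55 ≈ -12259.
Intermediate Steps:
G = 2081/55 (G = 46*(1/55) - 37*(-1) = 46/55 + 37 = 2081/55 ≈ 37.836)
-324*G = -324*2081/55 = -674244/55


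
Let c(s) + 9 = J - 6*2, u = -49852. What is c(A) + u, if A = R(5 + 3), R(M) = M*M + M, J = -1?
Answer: -49874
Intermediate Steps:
R(M) = M + M² (R(M) = M² + M = M + M²)
A = 72 (A = (5 + 3)*(1 + (5 + 3)) = 8*(1 + 8) = 8*9 = 72)
c(s) = -22 (c(s) = -9 + (-1 - 6*2) = -9 + (-1 - 12) = -9 - 13 = -22)
c(A) + u = -22 - 49852 = -49874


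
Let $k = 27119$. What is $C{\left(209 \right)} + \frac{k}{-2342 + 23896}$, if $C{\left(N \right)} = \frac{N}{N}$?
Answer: $\frac{48673}{21554} \approx 2.2582$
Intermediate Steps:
$C{\left(N \right)} = 1$
$C{\left(209 \right)} + \frac{k}{-2342 + 23896} = 1 + \frac{27119}{-2342 + 23896} = 1 + \frac{27119}{21554} = \frac{48673}{21554}$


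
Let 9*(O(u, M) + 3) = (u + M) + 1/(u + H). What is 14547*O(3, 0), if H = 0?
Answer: -344279/9 ≈ -38253.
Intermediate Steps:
O(u, M) = -3 + M/9 + u/9 + 1/(9*u) (O(u, M) = -3 + ((u + M) + 1/(u + 0))/9 = -3 + ((M + u) + 1/u)/9 = -3 + (M + u + 1/u)/9 = -3 + (M/9 + u/9 + 1/(9*u)) = -3 + M/9 + u/9 + 1/(9*u))
14547*O(3, 0) = 14547*(-3 + (1/9)*0 + (1/9)*3 + (1/9)/3) = 14547*(-3 + 0 + 1/3 + (1/9)*(1/3)) = 14547*(-3 + 0 + 1/3 + 1/27) = 14547*(-71/27) = -344279/9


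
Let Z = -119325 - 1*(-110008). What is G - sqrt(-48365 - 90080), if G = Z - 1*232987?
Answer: -242304 - I*sqrt(138445) ≈ -2.423e+5 - 372.08*I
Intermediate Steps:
Z = -9317 (Z = -119325 + 110008 = -9317)
G = -242304 (G = -9317 - 1*232987 = -9317 - 232987 = -242304)
G - sqrt(-48365 - 90080) = -242304 - sqrt(-48365 - 90080) = -242304 - sqrt(-138445) = -242304 - I*sqrt(138445)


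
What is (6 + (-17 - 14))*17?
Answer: -425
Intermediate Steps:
(6 + (-17 - 14))*17 = (6 - 31)*17 = -25*17 = -425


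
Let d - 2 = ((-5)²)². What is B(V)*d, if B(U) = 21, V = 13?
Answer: 13167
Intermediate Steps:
d = 627 (d = 2 + ((-5)²)² = 2 + 25² = 2 + 625 = 627)
B(V)*d = 21*627 = 13167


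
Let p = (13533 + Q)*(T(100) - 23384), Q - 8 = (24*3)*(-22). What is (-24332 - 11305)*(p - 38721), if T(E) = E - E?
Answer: 9965573765133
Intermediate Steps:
T(E) = 0
Q = -1576 (Q = 8 + (24*3)*(-22) = 8 + 72*(-22) = 8 - 1584 = -1576)
p = -279602488 (p = (13533 - 1576)*(0 - 23384) = 11957*(-23384) = -279602488)
(-24332 - 11305)*(p - 38721) = (-24332 - 11305)*(-279602488 - 38721) = -35637*(-279641209) = 9965573765133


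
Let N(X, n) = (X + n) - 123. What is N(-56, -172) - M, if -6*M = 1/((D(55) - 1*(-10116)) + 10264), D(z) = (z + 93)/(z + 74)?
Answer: -1845675893/5258336 ≈ -351.00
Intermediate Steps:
D(z) = (93 + z)/(74 + z)
N(X, n) = -123 + X + n
M = -43/5258336 (M = -1/(6*(((93 + 55)/(74 + 55) - 1*(-10116)) + 10264)) = -1/(6*((148/129 + 10116) + 10264)) = -1/(6*(1305112/129 + 10264)) = -1/(6*2629168/129) = -1/6*129/2629168 = -43/5258336 ≈ -8.1775e-6)
N(-56, -172) - M = (-123 - 56 - 172) - 1*(-43/5258336) = -351 + 43/5258336 = -1845675893/5258336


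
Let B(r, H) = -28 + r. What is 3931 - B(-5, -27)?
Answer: 3964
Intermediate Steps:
3931 - B(-5, -27) = 3931 - (-28 - 5) = 3931 - 1*(-33) = 3931 + 33 = 3964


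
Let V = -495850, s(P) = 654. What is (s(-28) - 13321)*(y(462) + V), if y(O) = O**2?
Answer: 3577236802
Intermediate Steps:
(s(-28) - 13321)*(y(462) + V) = (654 - 13321)*(462**2 - 495850) = -12667*(213444 - 495850) = -12667*(-282406) = 3577236802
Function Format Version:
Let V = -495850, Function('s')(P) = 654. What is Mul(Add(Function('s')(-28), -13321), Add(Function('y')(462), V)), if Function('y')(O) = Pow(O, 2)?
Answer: 3577236802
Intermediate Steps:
Mul(Add(Function('s')(-28), -13321), Add(Function('y')(462), V)) = Mul(Add(654, -13321), Add(Pow(462, 2), -495850)) = Mul(-12667, Add(213444, -495850)) = Mul(-12667, -282406) = 3577236802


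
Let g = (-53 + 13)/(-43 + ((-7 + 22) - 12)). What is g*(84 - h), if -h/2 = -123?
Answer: -162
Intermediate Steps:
h = 246 (h = -2*(-123) = 246)
g = 1 (g = -40/(-43 + (15 - 12)) = -40/(-43 + 3) = -40/(-40) = -40*(-1/40) = 1)
g*(84 - h) = 1*(84 - 1*246) = 1*(84 - 246) = 1*(-162) = -162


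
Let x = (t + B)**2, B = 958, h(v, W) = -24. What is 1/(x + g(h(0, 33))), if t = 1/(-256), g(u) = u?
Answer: 65536/60144518145 ≈ 1.0896e-6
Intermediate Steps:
t = -1/256 ≈ -0.0039063
x = 60146091009/65536 (x = (-1/256 + 958)**2 = (245247/256)**2 = 60146091009/65536 ≈ 9.1776e+5)
1/(x + g(h(0, 33))) = 1/(60146091009/65536 - 24) = 1/(60144518145/65536) = 65536/60144518145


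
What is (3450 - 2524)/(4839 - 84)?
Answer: 926/4755 ≈ 0.19474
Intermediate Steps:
(3450 - 2524)/(4839 - 84) = 926/4755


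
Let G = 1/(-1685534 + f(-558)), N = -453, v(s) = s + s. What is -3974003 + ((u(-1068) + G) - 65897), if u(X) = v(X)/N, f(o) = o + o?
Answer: -1028897296690351/254684150 ≈ -4.0399e+6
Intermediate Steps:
v(s) = 2*s
f(o) = 2*o
u(X) = -2*X/453 (u(X) = (2*X)/(-453) = (2*X)*(-1/453) = -2*X/453)
G = -1/1686650 (G = 1/(-1685534 + 2*(-558)) = 1/(-1685534 - 1116) = 1/(-1686650) = -1/1686650 ≈ -5.9289e-7)
-3974003 + ((u(-1068) + G) - 65897) = -3974003 + ((-2/453*(-1068) - 1/1686650) - 65897) = -3974003 + ((712/151 - 1/1686650) - 65897) = -3974003 + (1200894649/254684150 - 65897) = -3974003 - 16781720537901/254684150 = -1028897296690351/254684150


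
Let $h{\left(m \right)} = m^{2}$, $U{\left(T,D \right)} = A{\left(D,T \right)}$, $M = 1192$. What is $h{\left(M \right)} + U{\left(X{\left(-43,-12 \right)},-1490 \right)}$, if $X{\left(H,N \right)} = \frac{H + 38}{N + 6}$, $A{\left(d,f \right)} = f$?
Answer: $\frac{8525189}{6} \approx 1.4209 \cdot 10^{6}$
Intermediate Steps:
$X{\left(H,N \right)} = \frac{38 + H}{6 + N}$
$U{\left(T,D \right)} = T$
$h{\left(M \right)} + U{\left(X{\left(-43,-12 \right)},-1490 \right)} = 1192^{2} + \frac{38 - 43}{6 - 12} = 1420864 + \frac{1}{-6} \left(-5\right) = 1420864 - - \frac{5}{6} = 1420864 + \frac{5}{6} = \frac{8525189}{6}$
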